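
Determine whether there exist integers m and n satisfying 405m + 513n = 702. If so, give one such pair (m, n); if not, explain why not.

Every value of 405m + 513n is a multiple of gcd(405, 513) = 27; since 27 ∣ 702, solutions exist.
Dividing through by 27 reduces the equation to 15m + 19n = 26.
Dividing repeatedly: 19 = 1·15 + 4, 15 = 3·4 + 3, 4 = 1·3 + 1, 3 = 3·1 + 0.
Unwinding: 1 = 4 − 1·3 = 4 − (15 − 3·4) = −15 + 4·4 = −15 + 4·(19 − 1·15) = 4·19 − 5·15, i.e. 15·(-5) + 19·4 = 1.
Scaling by 26 gives the particular solution (m, n) = (-130, 104).
The general solution is m = -130 + 19k, n = 104 − 15k; taking k = 7 gives the smaller pair m = 3, n = -1.
Indeed 405·3 + 513·(-1) = 1215 − 513 = 702.

m = 3, n = -1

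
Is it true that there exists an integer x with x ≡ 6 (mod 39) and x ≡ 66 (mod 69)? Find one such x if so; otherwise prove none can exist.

gcd(39, 69) = 3. A simultaneous solution exists iff 6 ≡ 66 (mod 3); here 6 mod 3 = 0 = 66 mod 3, so it does.
Put x = 6 + 39t, so we need 39t ≡ 60 (mod 69), equivalently (divide by 3) 13t ≡ 20 (mod 23).
Since 13·16 = 208 = 9·23 + 1, the inverse of 13 mod 23 is 16.
Multiplying by 16: t ≡ 16·20 = 320 ≡ 21 (mod 23).
Then x = 6 + 39·21 = 825.
Check: 825 mod 39 = 6, 825 mod 69 = 66. ✓

x = 825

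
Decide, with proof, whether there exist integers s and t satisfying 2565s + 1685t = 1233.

No, no such integers exist.

Any value of 2565s + 1685t is a multiple of gcd(2565, 1685) = 5.
However 1233 leaves remainder 3 on division by 5.
Therefore 2565s + 1685t = 1233 has no solution in integers.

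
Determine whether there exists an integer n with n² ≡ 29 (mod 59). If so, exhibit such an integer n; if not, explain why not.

n = 18 works: 18² = 324, and 324 − 29 = 295 = 5·59.

n = 18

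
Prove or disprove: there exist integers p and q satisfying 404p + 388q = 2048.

p = 31, q = -27

Every value of 404p + 388q is a multiple of gcd(404, 388) = 4; since 4 ∣ 2048, solutions exist.
Dividing through by 4 reduces the equation to 101p + 97q = 512.
Run the Euclidean algorithm on 101 and 97: 101 = 1·97 + 4, 97 = 24·4 + 1, 4 = 4·1 + 0.
Back-substituting, 1 = 97 − 24·4 = 97 − 24·(101 − 1·97) = −24·101 + 25·97; that is, 101·(-24) + 97·25 = 1.
Multiplying through by 512: p = (-24)·512 = -12288, q = 25·512 = 12800 is a solution.
Adding 127·97 to p and subtracting 127·101 from q gives the tidier solution (31, -27).
Indeed 404·31 + 388·(-27) = 12524 − 10476 = 2048.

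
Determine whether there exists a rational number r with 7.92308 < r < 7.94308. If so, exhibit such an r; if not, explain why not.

Scale by 14: the interval becomes (110.92312, 111.20312), which contains the integer 111.
Hence 111/14 is a rational number with 7.92308 < 111/14 < 7.94308.

r = 111/14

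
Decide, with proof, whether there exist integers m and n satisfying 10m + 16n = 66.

Since gcd(10, 16) = 2 and 66 = 2·33, Bézout's identity guarantees a solution.
Dividing through by 2 reduces the equation to 5m + 8n = 33.
Dividing repeatedly: 8 = 1·5 + 3, 5 = 1·3 + 2, 3 = 1·2 + 1, 2 = 2·1 + 0.
Working back up the chain: 1 = 3 − 1·2 = 3 − (5 − 1·3) = −5 + 2·3 = −5 + 2·(8 − 1·5) = 2·8 − 3·5. So 5·(-3) + 8·2 = 1.
Multiplying through by 33: m = (-3)·33 = -99, n = 2·33 = 66 is a solution.
Shifting by a multiple of (8, −5) keeps it a solution: m = -99 + 13·8 = 5, n = 66 − 13·5 = 1.
Check: 10·5 + 16·1 = 50 + 16 = 66. ✓

m = 5, n = 1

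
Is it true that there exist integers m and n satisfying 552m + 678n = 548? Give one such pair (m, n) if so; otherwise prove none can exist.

No such integers exist.

gcd(552, 678) = 6, so every integer of the form 552m + 678n is a multiple of 6.
But 548 is not a multiple of 6 (it leaves remainder 2).
Hence no integers m, n satisfy the equation.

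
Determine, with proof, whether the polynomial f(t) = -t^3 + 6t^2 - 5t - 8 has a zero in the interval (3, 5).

Such a root exists.

f(3) = 4 and f(5) = -8, which have opposite signs.
f is continuous everywhere (it is a polynomial), in particular on [3, 5].
By the Intermediate Value Theorem, f takes the value 0 somewhere in the open interval.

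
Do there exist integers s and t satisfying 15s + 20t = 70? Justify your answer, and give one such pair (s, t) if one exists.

s = 2, t = 2

gcd(15, 20) = 5, and 5 divides 70, so integer solutions exist.
Dividing through by 5 reduces the equation to 3s + 4t = 14.
Euclidean algorithm: 4 = 1·3 + 1, 3 = 3·1 + 0.
Working back up the chain: 1 = 4 − 1·3. So 3·(-1) + 4·1 = 1.
Scaling by 14 gives the particular solution (s, t) = (-14, 14).
Adding 4·4 to s and subtracting 4·3 from t gives the tidier solution (2, 2).
Check: 15·2 + 20·2 = 30 + 40 = 70. ✓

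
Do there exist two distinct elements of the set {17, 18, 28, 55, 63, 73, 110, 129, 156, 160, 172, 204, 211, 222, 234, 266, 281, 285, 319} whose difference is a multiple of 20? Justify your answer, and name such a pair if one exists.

No such pair exists.

Two integers differ by a multiple of 20 exactly when they have the same residue mod 20. The residues are 17↦17, 18↦18, 28↦8, 55↦15, 63↦3, 73↦13, 110↦10, 129↦9, 156↦16, 160↦0, 172↦12, 204↦4, 211↦11, 222↦2, 234↦14, 266↦6, 281↦1, 285↦5, 319↦19.
These 19 residues are pairwise different, hence no difference of two elements is divisible by 20.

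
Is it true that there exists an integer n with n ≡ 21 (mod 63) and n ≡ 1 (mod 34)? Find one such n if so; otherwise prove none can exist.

gcd(63, 34) = 1, so the Chinese Remainder Theorem guarantees exactly one residue class mod 2142 satisfying both.
Write n = 21 + 63t and require 21 + 63t ≡ 1 (mod 34), i.e. 63t ≡ 14 (mod 34).
63 ≡ 29 (mod 34), so this reads 29t ≡ 14 (mod 34). Invert 29 mod 34 by the Euclidean algorithm: 34 = 1·29 + 5, 29 = 5·5 + 4, 5 = 1·4 + 1, 4 = 4·1 + 0; back-substituting, 1 = 5 − 1·4 = 5 − (29 − 5·5) = −29 + 6·5 = −29 + 6·(34 − 1·29) = 6·34 − 7·29. Hence 29·(-7) ≡ 1, so 29⁻¹ ≡ -7 ≡ 27 (mod 34).
Multiplying by 27: t ≡ 27·14 = 378 ≡ 4 (mod 34).
Taking t = 4 gives n = 21 + 63·4 = 273.
Verify: 273 = 4·63 + 21 and 273 = 8·34 + 1. ✓

n = 273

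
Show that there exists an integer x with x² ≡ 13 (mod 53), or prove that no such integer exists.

x = 38

Take x = 38. Then 38² = 1444 = 27·53 + 13, so 38² ≡ 13 (mod 53).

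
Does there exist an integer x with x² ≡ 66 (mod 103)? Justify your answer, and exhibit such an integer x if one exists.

x = 13 works: 13² = 169, and 169 − 66 = 103 = 1·103.

x = 13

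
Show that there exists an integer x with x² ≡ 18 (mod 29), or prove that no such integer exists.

29 is prime, so by Euler's criterion 18 is a square mod 29 iff 18^((29−1)/2) = 18^14 ≡ 1 (mod 29).
Squaring successively (mod 29): 18^2 = 324 ≡ 5; 18^4 ≡ 5² = 25 ≡ 25; 18^8 ≡ 25² = 625 ≡ 16.
Since 14 = 8 + 4 + 2, 18^14 ≡ 16 · 25 · 5; multiplying out mod 29: 16·25 = 400 ≡ 23, then 23·5 = 115 ≡ 28. Thus 18^14 ≡ 28 ≡ −1 (mod 29).
By Euler's criterion 18 is a quadratic non-residue mod 29: no x satisfies x² ≡ 18 (mod 29).

No such integer exists.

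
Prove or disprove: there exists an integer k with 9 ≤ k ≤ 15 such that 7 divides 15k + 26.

k = 9 works, since 15·9 + 26 = 161 = 23·7.

k = 9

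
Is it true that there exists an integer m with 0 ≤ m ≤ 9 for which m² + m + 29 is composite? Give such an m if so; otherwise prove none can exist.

At m = 7: 7² + 7 + 29 = 85 = 5·17, which is composite.

m = 7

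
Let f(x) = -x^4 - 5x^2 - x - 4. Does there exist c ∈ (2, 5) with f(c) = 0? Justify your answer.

The endpoint values f(2) = -42 and f(5) = -759 are both negative. Claim: f(x) < 0 for every x in (2, 5).
Shift to the endpoint 2: with x = 2 + u (0 < u < 3), one computes f(2 + u) = -u^4 - 8u^3 - 29u^2 - 53u - 42.
The nonzero coefficients here are all negative, so for u > 0 every term is negative (or zero), and the constant term -42 is strictly negative.
Therefore f(x) < 0 throughout (2, 5), and f has no zero there.

No.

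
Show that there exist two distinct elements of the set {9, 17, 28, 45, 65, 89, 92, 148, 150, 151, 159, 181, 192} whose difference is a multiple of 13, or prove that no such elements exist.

Two integers differ by a multiple of 13 exactly when they have the same residue mod 13. The residues are 9↦9, 17↦4, 28↦2, 45↦6, 65↦0, 89↦11, 92↦1, 148↦5, 150↦7, 151↦8, 159↦3, 181↦12, 192↦10.
No residue repeats among the 13 elements, so no pair has difference ≡ 0 (mod 13).

There is no such pair.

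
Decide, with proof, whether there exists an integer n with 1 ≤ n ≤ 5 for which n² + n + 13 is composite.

n = 1

At n = 1: 1² + 1 + 13 = 15 = 3·5, which is composite.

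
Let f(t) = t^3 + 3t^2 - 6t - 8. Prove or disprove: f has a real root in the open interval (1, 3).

Such a root exists.

f(1) = -10 and f(3) = 28, which have opposite signs.
As a polynomial, f is continuous on every closed interval.
By the Intermediate Value Theorem, f takes the value 0 somewhere in the open interval.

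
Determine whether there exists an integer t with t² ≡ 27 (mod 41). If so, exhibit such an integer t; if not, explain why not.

There is no such integer.

41 is prime, so by Euler's criterion 27 is a square mod 41 iff 27^((41−1)/2) = 27^20 ≡ 1 (mod 41).
Repeated squaring mod 41: 27^2 = 729 ≡ 32; 27^4 ≡ 32² = 1024 ≡ 40; 27^8 ≡ 40² = 1600 ≡ 1; 27^16 ≡ 1² = 1 ≡ 1.
Since 20 = 16 + 4, 27^20 ≡ 1 · 40; multiplying out mod 41: 1·40 = 40 ≡ 40. Thus 27^20 ≡ 40 ≡ −1 (mod 41).
By Euler's criterion 27 is a quadratic non-residue mod 41: no t satisfies t² ≡ 27 (mod 41).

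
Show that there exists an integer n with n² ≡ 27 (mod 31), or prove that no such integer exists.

Apply Euler's criterion with the prime 31: 27 is a quadratic residue iff 27^15 ≡ 1 (mod 31), and a non-residue iff it is ≡ −1.
Squaring successively (mod 31): 27^2 = 729 ≡ 16; 27^4 ≡ 16² = 256 ≡ 8; 27^8 ≡ 8² = 64 ≡ 2.
Since 15 = 8 + 4 + 2 + 1, 27^15 ≡ 2 · 8 · 16 · 27; multiplying out mod 31: 2·8 = 16 ≡ 16, then 16·16 = 256 ≡ 8, then 8·27 = 216 ≡ 30. Thus 27^15 ≡ 30 ≡ −1 (mod 31).
The value −1 means 27 is a non-residue modulo 31, so n² ≡ 27 (mod 31) is impossible.

No such integer exists.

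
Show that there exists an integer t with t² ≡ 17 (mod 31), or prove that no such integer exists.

There is no such integer.

31 is prime, so by Euler's criterion 17 is a square mod 31 iff 17^((31−1)/2) = 17^15 ≡ 1 (mod 31).
Repeated squaring mod 31: 17^2 = 289 ≡ 10; 17^4 ≡ 10² = 100 ≡ 7; 17^8 ≡ 7² = 49 ≡ 18.
Since 15 = 8 + 4 + 2 + 1, 17^15 ≡ 18 · 7 · 10 · 17; multiplying out mod 31: 18·7 = 126 ≡ 2, then 2·10 = 20 ≡ 20, then 20·17 = 340 ≡ 30. Thus 17^15 ≡ 30 ≡ −1 (mod 31).
The value −1 means 17 is a non-residue modulo 31, so t² ≡ 17 (mod 31) is impossible.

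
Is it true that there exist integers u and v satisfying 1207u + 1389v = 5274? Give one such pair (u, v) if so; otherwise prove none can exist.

u = 780, v = -674

Since gcd(1207, 1389) = 1, every integer is an integer combination of 1207 and 1389.
Euclidean algorithm: 1389 = 1·1207 + 182, 1207 = 6·182 + 115, 182 = 1·115 + 67, 115 = 1·67 + 48, 67 = 1·48 + 19, 48 = 2·19 + 10, 19 = 1·10 + 9, 10 = 1·9 + 1, 9 = 9·1 + 0.
Unwinding: 1 = 10 − 1·9 = 10 − (19 − 1·10) = −19 + 2·10 = −19 + 2·(48 − 2·19) = 2·48 − 5·19 = 2·48 − 5·(67 − 1·48) = −5·67 + 7·48 = −5·67 + 7·(115 − 1·67) = 7·115 − 12·67 = 7·115 − 12·(182 − 1·115) = −12·182 + 19·115 = −12·182 + 19·(1207 − 6·182) = 19·1207 − 126·182 = 19·1207 − 126·(1389 − 1·1207) = −126·1389 + 145·1207, i.e. 1207·145 + 1389·(-126) = 1.
Multiplying through by 5274: u = 145·5274 = 764730, v = (-126)·5274 = -664524 is a solution.
The general solution is u = 764730 + 1389k, v = -664524 − 1207k; taking k = -550 gives the smaller pair u = 780, v = -674.
Indeed 1207·780 + 1389·(-674) = 941460 − 936186 = 5274.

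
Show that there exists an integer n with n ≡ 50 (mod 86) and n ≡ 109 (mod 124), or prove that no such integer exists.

Reduce both congruences modulo 2, which divides 86 and 124: they say n ≡ 50 (mod 2) and n ≡ 109 (mod 2).
However 50 ≡ 0 and 109 ≡ 1 (mod 2), and 0 ≠ 1.
So no integer satisfies both congruences.

There is no such integer.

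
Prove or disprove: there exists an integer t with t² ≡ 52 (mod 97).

97 is prime, so by Euler's criterion 52 is a square mod 97 iff 52^((97−1)/2) = 52^48 ≡ 1 (mod 97).
Squaring successively (mod 97): 52^2 = 2704 ≡ 85; 52^4 ≡ 85² = 7225 ≡ 47; 52^8 ≡ 47² = 2209 ≡ 75; 52^16 ≡ 75² = 5625 ≡ 96; 52^32 ≡ 96² = 9216 ≡ 1.
Since 48 = 32 + 16, 52^48 ≡ 1 · 96; multiplying out mod 97: 1·96 = 96 ≡ 96. Thus 52^48 ≡ 96 ≡ −1 (mod 97).
The value −1 means 52 is a non-residue modulo 97, so t² ≡ 52 (mod 97) is impossible.

No, no such integer exists.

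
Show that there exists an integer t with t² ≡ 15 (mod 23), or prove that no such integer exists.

23 is prime, so by Euler's criterion 15 is a square mod 23 iff 15^((23−1)/2) = 15^11 ≡ 1 (mod 23).
Squaring successively (mod 23): 15^2 = 225 ≡ 18; 15^4 ≡ 18² = 324 ≡ 2; 15^8 ≡ 2² = 4 ≡ 4.
Since 11 = 8 + 2 + 1, 15^11 ≡ 4 · 18 · 15; multiplying out mod 23: 4·18 = 72 ≡ 3, then 3·15 = 45 ≡ 22. Thus 15^11 ≡ 22 ≡ −1 (mod 23).
By Euler's criterion 15 is a quadratic non-residue mod 23: no t satisfies t² ≡ 15 (mod 23).

No, no such integer exists.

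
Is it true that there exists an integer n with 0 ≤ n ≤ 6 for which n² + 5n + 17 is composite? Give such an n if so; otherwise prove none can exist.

No such integer n in that range exists.

The values for n = 0, 1, …, 6 are 17, 23, 31, 41, 53, 67, 83, and each of these is prime.
So no value in the range makes the expression composite.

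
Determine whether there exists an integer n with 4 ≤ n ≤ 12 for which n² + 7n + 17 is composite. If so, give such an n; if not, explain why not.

n = 9

At n = 9: 9² + 7·9 + 17 = 161 = 7·23, which is composite.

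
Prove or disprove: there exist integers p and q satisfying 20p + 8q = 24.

gcd(20, 8) = 4, and 4 divides 24, so integer solutions exist.
Dividing through by 4 reduces the equation to 5p + 2q = 6.
Dividing repeatedly: 5 = 2·2 + 1, 2 = 2·1 + 0.
Unwinding: 1 = 5 − 2·2, i.e. 5·1 + 2·(-2) = 1.
Scaling by 6 gives the particular solution (p, q) = (6, -12).
The general solution is p = 6 + 2k, q = -12 − 5k; taking k = -3 gives the smaller pair p = 0, q = 3.
Check: 20·0 + 8·3 = 0 + 24 = 24. ✓

p = 0, q = 3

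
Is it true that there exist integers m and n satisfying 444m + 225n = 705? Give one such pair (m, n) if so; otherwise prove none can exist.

m = 70, n = -135

Every value of 444m + 225n is a multiple of gcd(444, 225) = 3; since 3 ∣ 705, solutions exist.
Dividing through by 3 reduces the equation to 148m + 75n = 235.
Euclidean algorithm: 148 = 1·75 + 73, 75 = 1·73 + 2, 73 = 36·2 + 1, 2 = 2·1 + 0.
Working back up the chain: 1 = 73 − 36·2 = 73 − 36·(75 − 1·73) = −36·75 + 37·73 = −36·75 + 37·(148 − 1·75) = 37·148 − 73·75. So 148·37 + 75·(-73) = 1.
Scaling by 235 gives the particular solution (m, n) = (8695, -17155).
Subtracting 115·75 from m and adding 115·148 to n gives the tidier solution (70, -135).
Indeed 444·70 + 225·(-135) = 31080 − 30375 = 705.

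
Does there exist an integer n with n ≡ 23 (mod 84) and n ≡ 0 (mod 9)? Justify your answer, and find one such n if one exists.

No, no such integer exists.

Reduce both congruences modulo 3, which divides 84 and 9: they say n ≡ 23 (mod 3) and n ≡ 0 (mod 3).
These are incompatible: 23 − 0 = 23 is not divisible by 3.
Therefore no such n exists.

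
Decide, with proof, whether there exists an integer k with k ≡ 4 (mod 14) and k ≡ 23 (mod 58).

No such integer exists.

Both moduli are multiples of 2 = gcd(14, 58), so any solution would satisfy k ≡ 4 and k ≡ 23 modulo 2 simultaneously.
But 4 mod 2 = 0 while 23 mod 2 = 1, a contradiction.
So no integer satisfies both congruences.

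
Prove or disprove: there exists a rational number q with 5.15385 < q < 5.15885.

q = 98/19

Multiplying by 19: 19·5.15385 = 97.92315 and 19·5.15885 = 98.01815, so the integer 98 lies strictly between them.
So q = 98/19 works: it is a ratio of integers, and dividing 19·5.15385 < 98 < 19·5.15885 through by 19 gives 5.15385 < 98/19 < 5.15885.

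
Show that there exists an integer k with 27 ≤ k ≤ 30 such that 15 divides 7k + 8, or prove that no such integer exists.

There is no such integer k in that range.

For k = 27, 28, 29, 30 the values of 7k + 8 modulo 15 are 2, 9, 1, 8 respectively.
The residue 0 does not occur, so no k in [27, 30] makes 7k + 8 a multiple of 15.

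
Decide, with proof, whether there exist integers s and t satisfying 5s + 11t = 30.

Since gcd(5, 11) = 1, every integer is an integer combination of 5 and 11.
Run the Euclidean algorithm on 11 and 5: 11 = 2·5 + 1, 5 = 5·1 + 0.
Working back up the chain: 1 = 11 − 2·5. So 5·(-2) + 11·1 = 1.
Scaling by 30 gives the particular solution (s, t) = (-60, 30).
Adding 6·11 to s and subtracting 6·5 from t gives the tidier solution (6, 0).
Check: 5·6 + 11·0 = 30 + 0 = 30. ✓

s = 6, t = 0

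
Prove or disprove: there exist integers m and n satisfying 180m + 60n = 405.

No, no such integers exist.

gcd(180, 60) = 60, so every integer of the form 180m + 60n is a multiple of 60.
But 405 is not a multiple of 60 (it leaves remainder 45).
Therefore 180m + 60n = 405 has no solution in integers.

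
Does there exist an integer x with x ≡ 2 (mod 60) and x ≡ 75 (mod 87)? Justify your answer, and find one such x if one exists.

No such integer exists.

gcd(60, 87) = 3. If x ≡ 2 (mod 60) and x ≡ 75 (mod 87), then x ≡ 2 (mod 3) and x ≡ 75 (mod 3).
These are incompatible: 2 − 75 = -73 is not divisible by 3.
Hence the system has no solution.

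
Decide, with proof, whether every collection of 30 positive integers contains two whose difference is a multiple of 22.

Each integer lies in one of the 22 residue classes modulo 22.
With 30 integers and only 22 classes, the pigeonhole principle forces two of them, say a and b, into the same class.
Equal remainders mean a − b ≡ 0 (mod 22), so 22 divides their difference.

Yes.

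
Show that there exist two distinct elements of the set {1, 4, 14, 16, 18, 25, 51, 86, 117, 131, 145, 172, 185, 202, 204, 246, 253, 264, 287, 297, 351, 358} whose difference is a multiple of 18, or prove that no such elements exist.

Reduce each element mod 18: 1↦1, 4↦4, 14↦14, 16↦16, 18↦0, 25↦7, 51↦15, 86↦14, 117↦9, 131↦5, 145↦1, 172↦10, 185↦5, 202↦4, 204↦6, 246↦12, 253↦1, 264↦12, 287↦17, 297↦9, 351↦9, 358↦16. The residue 1 repeats (at 1 and 145), and 145 − 1 = 144 = 8·18.

1 and 145 are such a pair.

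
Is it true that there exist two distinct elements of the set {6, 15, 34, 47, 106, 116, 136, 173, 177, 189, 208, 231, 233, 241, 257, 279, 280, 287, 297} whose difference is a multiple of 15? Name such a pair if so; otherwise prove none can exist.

Reduce each element mod 15: 6↦6, 15↦0, 34↦4, 47↦2, 106↦1, 116↦11, 136↦1, 173↦8, 177↦12, 189↦9, 208↦13, 231↦6, 233↦8, 241↦1, 257↦2, 279↦9, 280↦10, 287↦2, 297↦12. The residue 6 repeats (at 6 and 231), and 231 − 6 = 225 = 15·15.

The pair (6, 231) works.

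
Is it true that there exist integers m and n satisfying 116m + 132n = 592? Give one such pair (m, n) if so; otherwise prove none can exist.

gcd(116, 132) = 4, and 4 divides 592, so integer solutions exist.
Dividing through by 4 reduces the equation to 29m + 33n = 148.
Euclidean algorithm: 33 = 1·29 + 4, 29 = 7·4 + 1, 4 = 4·1 + 0.
Unwinding: 1 = 29 − 7·4 = 29 − 7·(33 − 1·29) = −7·33 + 8·29, i.e. 29·8 + 33·(-7) = 1.
Times 148: 29·1184 + 33·(-1036) = 148, so (1184, -1036) solves it.
The general solution is m = 1184 + 33k, n = -1036 − 29k; taking k = -35 gives the smaller pair m = 29, n = -21.
Check: 116·29 + 132·(-21) = 3364 − 2772 = 592. ✓

m = 29, n = -21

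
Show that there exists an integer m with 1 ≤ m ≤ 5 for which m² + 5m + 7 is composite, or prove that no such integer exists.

m = 5

At m = 5: 5² + 5·5 + 7 = 57 = 3·19, which is composite.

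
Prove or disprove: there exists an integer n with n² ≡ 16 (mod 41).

n = 37

Take n = 37. Then 37² = 1369 = 33·41 + 16, so 37² ≡ 16 (mod 41).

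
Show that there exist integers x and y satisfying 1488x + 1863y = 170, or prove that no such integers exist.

There are no such integers.

gcd(1488, 1863) = 3, so every integer of the form 1488x + 1863y is a multiple of 3.
But 170 is not a multiple of 3 (it leaves remainder 2).
Hence no integers x, y satisfy the equation.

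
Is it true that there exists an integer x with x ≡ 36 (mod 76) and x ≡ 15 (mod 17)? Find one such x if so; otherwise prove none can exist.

x = 644

Since 76 and 17 share no common factor, CRT says the pair of congruences has a solution (unique mod 1292).
Any solution of the first congruence is x = 36 + 76t; substituting into the second, 76t ≡ 15 − 36 ≡ 13 (mod 17).
76 ≡ 8 (mod 17), so this reads 8t ≡ 13 (mod 17). To invert 8 modulo 17: 17 = 2·8 + 1, 8 = 8·1 + 0, and unwinding, 1 = 17 − 2·8. Thus 8⁻¹ ≡ -2 ≡ 15 (mod 17).
Therefore t ≡ 15·13 = 195 ≡ 8 (mod 17).
With t = 8: x = 36 + 76·8 = 644.
Check: 644 mod 76 = 36, 644 mod 17 = 15. ✓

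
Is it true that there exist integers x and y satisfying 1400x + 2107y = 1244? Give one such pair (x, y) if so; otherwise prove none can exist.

Both 1400 and 2107 are divisible by gcd(1400, 2107) = 7, hence so is any combination 1400x + 2107y.
However 1244 leaves remainder 5 on division by 7.
So the equation is unsolvable over ℤ.

No such integers exist.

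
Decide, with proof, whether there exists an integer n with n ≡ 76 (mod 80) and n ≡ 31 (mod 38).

There is no such integer.

Reduce both congruences modulo 2, which divides 80 and 38: they say n ≡ 76 (mod 2) and n ≡ 31 (mod 2).
However 76 ≡ 0 and 31 ≡ 1 (mod 2), and 0 ≠ 1.
Therefore no such n exists.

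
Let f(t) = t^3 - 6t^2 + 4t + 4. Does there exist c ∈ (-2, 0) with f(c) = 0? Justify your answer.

Such a root exists.

f(-2) = -36 and f(0) = 4, which have opposite signs.
Since f is a polynomial it is continuous on [-2, 0].
So by the Intermediate Value Theorem there is a c strictly between -2 and 0 with f(c) = 0.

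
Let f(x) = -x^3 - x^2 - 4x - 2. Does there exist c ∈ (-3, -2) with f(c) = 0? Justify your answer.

f has no root in that interval.

f(-3) = 28 and f(-2) = 10, both positive.
The derivative f'(x) = -3x^2 - 2x - 4 is a quadratic with discriminant (-2)² − 4·(-3)·(-4) = -44 < 0; it never vanishes, so it is always negative (sign of the leading coefficient).
So f is strictly decreasing; between -3 and -2 its values lie between f(-3) = 28 and f(-2) = 10, all positive. Therefore f has no root in (-3, -2).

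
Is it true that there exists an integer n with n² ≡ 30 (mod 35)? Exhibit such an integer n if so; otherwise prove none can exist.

n = 25

Take n = 25. Then 25² = 625 = 17·35 + 30, so 25² ≡ 30 (mod 35).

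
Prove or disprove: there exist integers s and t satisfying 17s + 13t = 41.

s = 7, t = -6

Since gcd(17, 13) = 1, every integer is an integer combination of 17 and 13.
Run the Euclidean algorithm on 17 and 13: 17 = 1·13 + 4, 13 = 3·4 + 1, 4 = 4·1 + 0.
Unwinding: 1 = 13 − 3·4 = 13 − 3·(17 − 1·13) = −3·17 + 4·13, i.e. 17·(-3) + 13·4 = 1.
Multiplying through by 41: s = (-3)·41 = -123, t = 4·41 = 164 is a solution.
The general solution is s = -123 + 13k, t = 164 − 17k; taking k = 10 gives the smaller pair s = 7, t = -6.
Indeed 17·7 + 13·(-6) = 119 − 78 = 41.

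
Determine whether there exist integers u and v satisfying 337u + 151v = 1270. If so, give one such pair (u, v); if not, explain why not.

u = 101, v = -217

337 and 151 are coprime, so 337u + 151v ranges over all of ℤ.
Dividing repeatedly: 337 = 2·151 + 35, 151 = 4·35 + 11, 35 = 3·11 + 2, 11 = 5·2 + 1, 2 = 2·1 + 0.
Back-substituting, 1 = 11 − 5·2 = 11 − 5·(35 − 3·11) = −5·35 + 16·11 = −5·35 + 16·(151 − 4·35) = 16·151 − 69·35 = 16·151 − 69·(337 − 2·151) = −69·337 + 154·151; that is, 337·(-69) + 151·154 = 1.
Multiplying through by 1270: u = (-69)·1270 = -87630, v = 154·1270 = 195580 is a solution.
Adding 581·151 to u and subtracting 581·337 from v gives the tidier solution (101, -217).
Indeed 337·101 + 151·(-217) = 34037 − 32767 = 1270.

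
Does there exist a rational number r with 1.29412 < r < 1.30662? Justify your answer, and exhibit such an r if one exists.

Multiplying by 10: 10·1.29412 = 12.94120 and 10·1.30662 = 13.06620, so the integer 13 lies strictly between them.
Dividing back, 1.29412 < 13/10 < 1.30662, and 13/10 is rational.

r = 13/10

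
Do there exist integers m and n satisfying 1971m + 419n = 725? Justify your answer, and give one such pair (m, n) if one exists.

m = 180, n = -845

Since gcd(1971, 419) = 1, every integer is an integer combination of 1971 and 419.
Run the Euclidean algorithm on 1971 and 419: 1971 = 4·419 + 295, 419 = 1·295 + 124, 295 = 2·124 + 47, 124 = 2·47 + 30, 47 = 1·30 + 17, 30 = 1·17 + 13, 17 = 1·13 + 4, 13 = 3·4 + 1, 4 = 4·1 + 0.
Back-substituting, 1 = 13 − 3·4 = 13 − 3·(17 − 1·13) = −3·17 + 4·13 = −3·17 + 4·(30 − 1·17) = 4·30 − 7·17 = 4·30 − 7·(47 − 1·30) = −7·47 + 11·30 = −7·47 + 11·(124 − 2·47) = 11·124 − 29·47 = 11·124 − 29·(295 − 2·124) = −29·295 + 69·124 = −29·295 + 69·(419 − 1·295) = 69·419 − 98·295 = 69·419 − 98·(1971 − 4·419) = −98·1971 + 461·419; that is, 1971·(-98) + 419·461 = 1.
Times 725: 1971·(-71050) + 419·334225 = 725, so (-71050, 334225) solves it.
Adding 170·419 to m and subtracting 170·1971 from n gives the tidier solution (180, -845).
Check: 1971·180 + 419·(-845) = 354780 − 354055 = 725. ✓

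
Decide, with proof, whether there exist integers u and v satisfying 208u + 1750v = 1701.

gcd(208, 1750) = 2, so every integer of the form 208u + 1750v is a multiple of 2.
However 1701 leaves remainder 1 on division by 2.
Therefore 208u + 1750v = 1701 has no solution in integers.

No such integers exist.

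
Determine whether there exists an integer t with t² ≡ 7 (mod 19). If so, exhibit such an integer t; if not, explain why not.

t = 8

t = 8 works: 8² = 64, and 64 − 7 = 57 = 3·19.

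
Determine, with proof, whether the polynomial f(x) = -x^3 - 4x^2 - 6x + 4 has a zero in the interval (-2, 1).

Such a root exists.

f(-2) = 8 and f(1) = -7, which have opposite signs.
f is continuous everywhere (it is a polynomial), in particular on [-2, 1].
By the Intermediate Value Theorem f must vanish at some point of (-2, 1).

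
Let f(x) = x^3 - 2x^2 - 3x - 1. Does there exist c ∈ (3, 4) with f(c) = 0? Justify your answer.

Yes, such a c exists.

f(3) = -1 and f(4) = 19, which have opposite signs.
Since f is a polynomial it is continuous on [3, 4].
By the Intermediate Value Theorem f must vanish at some point of (3, 4).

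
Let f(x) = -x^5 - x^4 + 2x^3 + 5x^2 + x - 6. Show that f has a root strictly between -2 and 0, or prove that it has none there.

Such a root exists.

f(-2) = 12 and f(0) = -6, which have opposite signs.
Since f is a polynomial it is continuous on [-2, 0].
By the Intermediate Value Theorem, f takes the value 0 somewhere in the open interval.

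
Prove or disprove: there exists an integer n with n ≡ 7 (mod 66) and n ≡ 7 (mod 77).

The moduli are not coprime: gcd(66, 77) = 11. Compatibility requires 11 ∣ (7 − 7) = 0, which holds, so solutions exist.
In fact n = 7 itself already satisfies 7 mod 77 = 7.
Indeed 7 ≡ 7 (mod 66) and 7 ≡ 7 (mod 77).

n = 7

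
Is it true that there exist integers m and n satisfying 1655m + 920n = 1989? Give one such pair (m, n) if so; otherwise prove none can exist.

No, no such integers exist.

Any value of 1655m + 920n is a multiple of gcd(1655, 920) = 5.
But 1989 is not a multiple of 5 (it leaves remainder 4).
So the equation is unsolvable over ℤ.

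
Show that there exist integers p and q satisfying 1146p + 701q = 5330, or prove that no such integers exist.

1146 and 701 are coprime, so 1146p + 701q ranges over all of ℤ.
Euclidean algorithm: 1146 = 1·701 + 445, 701 = 1·445 + 256, 445 = 1·256 + 189, 256 = 1·189 + 67, 189 = 2·67 + 55, 67 = 1·55 + 12, 55 = 4·12 + 7, 12 = 1·7 + 5, 7 = 1·5 + 2, 5 = 2·2 + 1, 2 = 2·1 + 0.
Unwinding: 1 = 5 − 2·2 = 5 − 2·(7 − 1·5) = −2·7 + 3·5 = −2·7 + 3·(12 − 1·7) = 3·12 − 5·7 = 3·12 − 5·(55 − 4·12) = −5·55 + 23·12 = −5·55 + 23·(67 − 1·55) = 23·67 − 28·55 = 23·67 − 28·(189 − 2·67) = −28·189 + 79·67 = −28·189 + 79·(256 − 1·189) = 79·256 − 107·189 = 79·256 − 107·(445 − 1·256) = −107·445 + 186·256 = −107·445 + 186·(701 − 1·445) = 186·701 − 293·445 = 186·701 − 293·(1146 − 1·701) = −293·1146 + 479·701, i.e. 1146·(-293) + 701·479 = 1.
Scaling by 5330 gives the particular solution (p, q) = (-1561690, 2553070).
The general solution is p = -1561690 + 701k, q = 2553070 − 1146k; taking k = 2228 gives the smaller pair p = 138, q = -218.
Indeed 1146·138 + 701·(-218) = 158148 − 152818 = 5330.

p = 138, q = -218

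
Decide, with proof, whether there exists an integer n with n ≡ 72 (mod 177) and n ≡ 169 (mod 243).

Reduce both congruences modulo 3, which divides 177 and 243: they say n ≡ 72 (mod 3) and n ≡ 169 (mod 3).
But 72 mod 3 = 0 while 169 mod 3 = 1, a contradiction.
Hence the system has no solution.

No, no such integer exists.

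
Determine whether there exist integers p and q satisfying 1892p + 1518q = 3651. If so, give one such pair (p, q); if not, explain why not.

No such integers exist.

Both 1892 and 1518 are divisible by gcd(1892, 1518) = 22, hence so is any combination 1892p + 1518q.
But 3651 = 22·165 + 21, so 22 ∤ 3651.
Hence no integers p, q satisfy the equation.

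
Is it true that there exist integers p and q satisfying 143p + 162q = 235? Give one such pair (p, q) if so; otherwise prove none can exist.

p = 107, q = -93

143 and 162 are coprime, so 143p + 162q ranges over all of ℤ.
Run the Euclidean algorithm on 162 and 143: 162 = 1·143 + 19, 143 = 7·19 + 10, 19 = 1·10 + 9, 10 = 1·9 + 1, 9 = 9·1 + 0.
Back-substituting, 1 = 10 − 1·9 = 10 − (19 − 1·10) = −19 + 2·10 = −19 + 2·(143 − 7·19) = 2·143 − 15·19 = 2·143 − 15·(162 − 1·143) = −15·162 + 17·143; that is, 143·17 + 162·(-15) = 1.
Times 235: 143·3995 + 162·(-3525) = 235, so (3995, -3525) solves it.
The general solution is p = 3995 + 162k, q = -3525 − 143k; taking k = -24 gives the smaller pair p = 107, q = -93.
Check: 143·107 + 162·(-93) = 15301 − 15066 = 235. ✓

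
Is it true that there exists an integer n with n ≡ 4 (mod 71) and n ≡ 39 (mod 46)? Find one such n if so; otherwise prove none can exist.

n = 2063

gcd(71, 46) = 1, so the Chinese Remainder Theorem guarantees exactly one residue class mod 3266 satisfying both.
Write n = 4 + 71t and require 4 + 71t ≡ 39 (mod 46), i.e. 71t ≡ 35 (mod 46).
71 ≡ 25 (mod 46), so this reads 25t ≡ 35 (mod 46). To invert 25 modulo 46: 46 = 1·25 + 21, 25 = 1·21 + 4, 21 = 5·4 + 1, 4 = 4·1 + 0, and unwinding, 1 = 21 − 5·4 = 21 − 5·(25 − 1·21) = −5·25 + 6·21 = −5·25 + 6·(46 − 1·25) = 6·46 − 11·25. Thus 25⁻¹ ≡ -11 ≡ 35 (mod 46).
Multiplying by 35: t ≡ 35·35 = 1225 ≡ 29 (mod 46).
With t = 29: n = 4 + 71·29 = 2063.
Verify: 2063 = 29·71 + 4 and 2063 = 44·46 + 39. ✓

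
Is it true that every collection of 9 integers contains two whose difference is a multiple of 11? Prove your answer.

No, the set {11, 12, 13, 14, 15, 16, 17, 18, 19} is a counterexample.

Consider the 9 integers 11, 12, …, 19. They lie in distinct residue classes modulo 11, since 9 ≤ 11.
The differences between them range over 1, …, 8, none of which is divisible by 11.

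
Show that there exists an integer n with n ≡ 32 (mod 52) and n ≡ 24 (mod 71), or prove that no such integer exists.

n = 2580

Since 52 and 71 share no common factor, CRT says the pair of congruences has a solution (unique mod 3692).
Any solution of the first congruence is n = 32 + 52t; substituting into the second, 52t ≡ 24 − 32 ≡ 63 (mod 71).
To invert 52 modulo 71: 71 = 1·52 + 19, 52 = 2·19 + 14, 19 = 1·14 + 5, 14 = 2·5 + 4, 5 = 1·4 + 1, 4 = 4·1 + 0, and unwinding, 1 = 5 − 1·4 = 5 − (14 − 2·5) = −14 + 3·5 = −14 + 3·(19 − 1·14) = 3·19 − 4·14 = 3·19 − 4·(52 − 2·19) = −4·52 + 11·19 = −4·52 + 11·(71 − 1·52) = 11·71 − 15·52. Thus 52⁻¹ ≡ -15 ≡ 56 (mod 71).
Therefore t ≡ 56·63 = 3528 ≡ 49 (mod 71).
Taking t = 49 gives n = 32 + 52·49 = 2580.
Verify: 2580 = 49·52 + 32 and 2580 = 36·71 + 24. ✓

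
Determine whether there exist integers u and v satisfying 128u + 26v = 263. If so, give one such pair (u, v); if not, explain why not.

Any value of 128u + 26v is a multiple of gcd(128, 26) = 2.
But 263 is not a multiple of 2 (it leaves remainder 1).
Hence no integers u, v satisfy the equation.

No, no such integers exist.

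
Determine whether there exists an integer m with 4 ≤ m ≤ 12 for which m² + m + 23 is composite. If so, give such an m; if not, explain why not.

At m = 11: 11² + 11 + 23 = 155 = 5·31, which is composite.

m = 11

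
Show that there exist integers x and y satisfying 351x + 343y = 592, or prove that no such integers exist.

351 and 343 are coprime, so 351x + 343y ranges over all of ℤ.
Euclidean algorithm: 351 = 1·343 + 8, 343 = 42·8 + 7, 8 = 1·7 + 1, 7 = 7·1 + 0.
Unwinding: 1 = 8 − 1·7 = 8 − (343 − 42·8) = −343 + 43·8 = −343 + 43·(351 − 1·343) = 43·351 − 44·343, i.e. 351·43 + 343·(-44) = 1.
Scaling by 592 gives the particular solution (x, y) = (25456, -26048).
Subtracting 74·343 from x and adding 74·351 to y gives the tidier solution (74, -74).
Indeed 351·74 + 343·(-74) = 25974 − 25382 = 592.

x = 74, y = -74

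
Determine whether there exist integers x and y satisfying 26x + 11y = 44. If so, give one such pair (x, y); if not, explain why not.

x = 0, y = 4

26 and 11 are coprime, so 26x + 11y ranges over all of ℤ.
Dividing repeatedly: 26 = 2·11 + 4, 11 = 2·4 + 3, 4 = 1·3 + 1, 3 = 3·1 + 0.
Back-substituting, 1 = 4 − 1·3 = 4 − (11 − 2·4) = −11 + 3·4 = −11 + 3·(26 − 2·11) = 3·26 − 7·11; that is, 26·3 + 11·(-7) = 1.
Scaling by 44 gives the particular solution (x, y) = (132, -308).
Shifting by a multiple of (11, −26) keeps it a solution: x = 132 − 12·11 = 0, y = -308 + 12·26 = 4.
Indeed 26·0 + 11·4 = 0 + 44 = 44.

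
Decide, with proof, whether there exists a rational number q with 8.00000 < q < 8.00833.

q = 969/121

Multiplying by 121: 121·8.00000 = 968.00000 and 121·8.00833 = 969.00793, so the integer 969 lies strictly between them.
Hence 969/121 is a rational number with 8.00000 < 969/121 < 8.00833.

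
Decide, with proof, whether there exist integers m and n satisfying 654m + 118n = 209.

There are no such integers.

Both 654 and 118 are divisible by gcd(654, 118) = 2, hence so is any combination 654m + 118n.
But 209 = 2·104 + 1, so 2 ∤ 209.
Hence no integers m, n satisfy the equation.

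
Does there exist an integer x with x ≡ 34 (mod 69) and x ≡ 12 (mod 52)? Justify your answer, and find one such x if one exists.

gcd(69, 52) = 1, so the Chinese Remainder Theorem guarantees exactly one residue class mod 3588 satisfying both.
Write x = 34 + 69t and require 34 + 69t ≡ 12 (mod 52), i.e. 69t ≡ 30 (mod 52).
69 ≡ 17 (mod 52), so this reads 17t ≡ 30 (mod 52). To invert 17 modulo 52: 52 = 3·17 + 1, 17 = 17·1 + 0, and unwinding, 1 = 52 − 3·17. Thus 17⁻¹ ≡ -3 ≡ 49 (mod 52).
Multiplying by 49: t ≡ 49·30 = 1470 ≡ 14 (mod 52).
With t = 14: x = 34 + 69·14 = 1000.
Indeed 1000 ≡ 34 (mod 69) and 1000 ≡ 12 (mod 52).

x = 1000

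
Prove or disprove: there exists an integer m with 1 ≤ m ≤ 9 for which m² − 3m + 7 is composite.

At m = 6: 6² − 3·6 + 7 = 25 = 5·5, which is composite.

m = 6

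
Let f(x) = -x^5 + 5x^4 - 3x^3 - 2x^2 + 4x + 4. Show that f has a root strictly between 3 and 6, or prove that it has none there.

f(3) = 79 and f(6) = -1988, which have opposite signs.
As a polynomial, f is continuous on every closed interval.
By the Intermediate Value Theorem f must vanish at some point of (3, 6).

Such a root exists.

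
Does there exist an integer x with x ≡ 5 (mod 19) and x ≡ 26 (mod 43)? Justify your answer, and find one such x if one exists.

The moduli 19 and 43 are coprime, so by the Chinese Remainder Theorem a unique solution modulo 817 exists.
Write x = 5 + 19t and require 5 + 19t ≡ 26 (mod 43), i.e. 19t ≡ 21 (mod 43).
Note 19·34 = 646 ≡ 1 (mod 43) (as 646 − 1 = 15·43), so 19⁻¹ ≡ 34.
Therefore t ≡ 34·21 = 714 ≡ 26 (mod 43).
Taking t = 26 gives x = 5 + 19·26 = 499.
Check: 499 mod 19 = 5, 499 mod 43 = 26. ✓

x = 499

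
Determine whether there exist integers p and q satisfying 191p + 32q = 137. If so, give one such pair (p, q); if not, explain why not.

Since gcd(191, 32) = 1, every integer is an integer combination of 191 and 32.
Run the Euclidean algorithm on 191 and 32: 191 = 5·32 + 31, 32 = 1·31 + 1, 31 = 31·1 + 0.
Working back up the chain: 1 = 32 − 1·31 = 32 − (191 − 5·32) = −191 + 6·32. So 191·(-1) + 32·6 = 1.
Times 137: 191·(-137) + 32·822 = 137, so (-137, 822) solves it.
Adding 5·32 to p and subtracting 5·191 from q gives the tidier solution (23, -133).
Check: 191·23 + 32·(-133) = 4393 − 4256 = 137. ✓

p = 23, q = -133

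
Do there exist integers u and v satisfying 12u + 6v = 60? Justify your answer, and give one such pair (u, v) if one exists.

u = 0, v = 10

Every value of 12u + 6v is a multiple of gcd(12, 6) = 6; since 6 ∣ 60, solutions exist.
Dividing through by 6 reduces the equation to 2u + 1v = 10.
With a unit coefficient on v, (u, v) = (0, 10) is an immediate solution.
Indeed 12·0 + 6·10 = 0 + 60 = 60.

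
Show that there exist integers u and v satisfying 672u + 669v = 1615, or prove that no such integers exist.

No such integers exist.

Both 672 and 669 are divisible by gcd(672, 669) = 3, hence so is any combination 672u + 669v.
But 1615 = 3·538 + 1, so 3 ∤ 1615.
Hence no integers u, v satisfy the equation.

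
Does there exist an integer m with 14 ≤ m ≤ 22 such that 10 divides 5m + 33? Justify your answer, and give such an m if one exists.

No such integer m in that range exists.

At m = 14, 5·14 + 33 = 103 ≡ 3 (mod 10), and each step in m adds 5, giving residues 3, 8, 3, 8, 3, 8, 3, 8, 3 for m = 14, 15, …, 22.
Since 0 is absent from this list, 10 ∤ 5m + 33 for every m with 14 ≤ m ≤ 22.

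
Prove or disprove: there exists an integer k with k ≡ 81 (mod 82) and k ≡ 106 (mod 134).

gcd(82, 134) = 2. If k ≡ 81 (mod 82) and k ≡ 106 (mod 134), then k ≡ 81 (mod 2) and k ≡ 106 (mod 2).
But 81 mod 2 = 1 while 106 mod 2 = 0, a contradiction.
So no integer satisfies both congruences.

There is no such integer.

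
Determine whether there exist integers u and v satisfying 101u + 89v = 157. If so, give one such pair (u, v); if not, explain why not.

u = 65, v = -72

101 and 89 are coprime, so 101u + 89v ranges over all of ℤ.
Run the Euclidean algorithm on 101 and 89: 101 = 1·89 + 12, 89 = 7·12 + 5, 12 = 2·5 + 2, 5 = 2·2 + 1, 2 = 2·1 + 0.
Back-substituting, 1 = 5 − 2·2 = 5 − 2·(12 − 2·5) = −2·12 + 5·5 = −2·12 + 5·(89 − 7·12) = 5·89 − 37·12 = 5·89 − 37·(101 − 1·89) = −37·101 + 42·89; that is, 101·(-37) + 89·42 = 1.
Scaling by 157 gives the particular solution (u, v) = (-5809, 6594).
Shifting by a multiple of (89, −101) keeps it a solution: u = -5809 + 66·89 = 65, v = 6594 − 66·101 = -72.
Indeed 101·65 + 89·(-72) = 6565 − 6408 = 157.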